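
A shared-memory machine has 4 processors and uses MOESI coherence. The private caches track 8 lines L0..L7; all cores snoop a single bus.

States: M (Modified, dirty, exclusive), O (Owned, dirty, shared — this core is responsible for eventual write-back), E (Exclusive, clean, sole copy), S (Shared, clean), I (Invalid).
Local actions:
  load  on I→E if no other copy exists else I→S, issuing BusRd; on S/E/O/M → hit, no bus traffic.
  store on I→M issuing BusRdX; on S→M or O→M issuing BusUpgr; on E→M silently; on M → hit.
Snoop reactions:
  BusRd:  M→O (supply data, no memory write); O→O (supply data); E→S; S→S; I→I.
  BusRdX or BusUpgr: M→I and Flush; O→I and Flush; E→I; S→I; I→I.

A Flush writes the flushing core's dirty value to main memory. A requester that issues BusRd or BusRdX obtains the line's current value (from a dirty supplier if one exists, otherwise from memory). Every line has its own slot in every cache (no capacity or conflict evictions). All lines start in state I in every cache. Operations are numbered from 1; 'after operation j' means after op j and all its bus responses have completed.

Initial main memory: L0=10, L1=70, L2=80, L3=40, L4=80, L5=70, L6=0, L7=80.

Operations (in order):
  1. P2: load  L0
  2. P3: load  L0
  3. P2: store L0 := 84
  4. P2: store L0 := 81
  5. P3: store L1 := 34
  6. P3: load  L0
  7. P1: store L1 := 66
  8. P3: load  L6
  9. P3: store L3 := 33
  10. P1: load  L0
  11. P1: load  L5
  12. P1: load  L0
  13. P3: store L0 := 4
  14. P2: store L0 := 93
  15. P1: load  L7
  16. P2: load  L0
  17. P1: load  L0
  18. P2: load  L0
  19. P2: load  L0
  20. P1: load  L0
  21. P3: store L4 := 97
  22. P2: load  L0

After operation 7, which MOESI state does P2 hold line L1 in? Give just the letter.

state = I

[1] P2: load  L0 | P0:I, P1:I, P2:E(10), P3:I | bus: BusRd
[2] P3: load  L0 | P0:I, P1:I, P2:S(10), P3:S(10) | bus: BusRd
[3] P2: store L0 := 84 | P0:I, P1:I, P2:M(84), P3:I | bus: BusUpgr
[4] P2: store L0 := 81 | P0:I, P1:I, P2:M(81), P3:I | bus: none
[5] P3: store L1 := 34 | P0:I, P1:I, P2:I, P3:M(34) | bus: BusRdX
[6] P3: load  L0 | P0:I, P1:I, P2:O(81), P3:S(81) | bus: BusRd
[7] P1: store L1 := 66 | P0:I, P1:M(66), P2:I, P3:I | bus: BusRdX,Flush
[8] P3: load  L6 | P0:I, P1:I, P2:I, P3:E(0) | bus: BusRd
[9] P3: store L3 := 33 | P0:I, P1:I, P2:I, P3:M(33) | bus: BusRdX
[10] P1: load  L0 | P0:I, P1:S(81), P2:O(81), P3:S(81) | bus: BusRd
[11] P1: load  L5 | P0:I, P1:E(70), P2:I, P3:I | bus: BusRd
[12] P1: load  L0 | P0:I, P1:S(81), P2:O(81), P3:S(81) | bus: none
[13] P3: store L0 := 4 | P0:I, P1:I, P2:I, P3:M(4) | bus: BusUpgr,Flush
[14] P2: store L0 := 93 | P0:I, P1:I, P2:M(93), P3:I | bus: BusRdX,Flush
[15] P1: load  L7 | P0:I, P1:E(80), P2:I, P3:I | bus: BusRd
[16] P2: load  L0 | P0:I, P1:I, P2:M(93), P3:I | bus: none
[17] P1: load  L0 | P0:I, P1:S(93), P2:O(93), P3:I | bus: BusRd
[18] P2: load  L0 | P0:I, P1:S(93), P2:O(93), P3:I | bus: none
[19] P2: load  L0 | P0:I, P1:S(93), P2:O(93), P3:I | bus: none
[20] P1: load  L0 | P0:I, P1:S(93), P2:O(93), P3:I | bus: none
[21] P3: store L4 := 97 | P0:I, P1:I, P2:I, P3:M(97) | bus: BusRdX
[22] P2: load  L0 | P0:I, P1:S(93), P2:O(93), P3:I | bus: none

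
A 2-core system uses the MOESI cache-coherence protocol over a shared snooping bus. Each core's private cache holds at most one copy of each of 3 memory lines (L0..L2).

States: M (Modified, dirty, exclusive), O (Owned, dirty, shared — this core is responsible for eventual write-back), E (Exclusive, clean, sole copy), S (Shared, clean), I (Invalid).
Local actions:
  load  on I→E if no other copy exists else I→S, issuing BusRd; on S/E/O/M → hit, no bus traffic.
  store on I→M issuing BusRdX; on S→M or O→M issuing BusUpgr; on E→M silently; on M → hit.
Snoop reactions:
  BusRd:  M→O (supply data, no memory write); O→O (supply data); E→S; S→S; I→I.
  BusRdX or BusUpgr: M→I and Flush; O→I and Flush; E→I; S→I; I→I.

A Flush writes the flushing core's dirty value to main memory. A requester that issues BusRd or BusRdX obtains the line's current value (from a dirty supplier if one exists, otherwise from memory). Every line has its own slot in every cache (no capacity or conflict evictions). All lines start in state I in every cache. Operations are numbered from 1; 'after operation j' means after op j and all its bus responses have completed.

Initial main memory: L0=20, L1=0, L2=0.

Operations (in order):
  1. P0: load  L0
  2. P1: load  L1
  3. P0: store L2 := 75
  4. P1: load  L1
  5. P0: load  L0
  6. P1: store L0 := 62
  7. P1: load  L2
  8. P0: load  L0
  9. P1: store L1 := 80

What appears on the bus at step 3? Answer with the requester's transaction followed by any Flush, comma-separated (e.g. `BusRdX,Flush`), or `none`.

bus = BusRdX

  op1 P0: load  L0 → E/I on L0; bus BusRd; mem=20
  op2 P1: load  L1 → I/E on L1; bus BusRd; mem=0
  op3 P0: store L2 := 75 → M/I on L2; bus BusRdX; mem=0
  op4 P1: load  L1 → I/E on L1; bus (none); mem=0
  op5 P0: load  L0 → E/I on L0; bus (none); mem=20
  op6 P1: store L0 := 62 → I/M on L0; bus BusRdX; mem=20
  op7 P1: load  L2 → O/S on L2; bus BusRd; mem=0
  op8 P0: load  L0 → S/O on L0; bus BusRd; mem=20
  op9 P1: store L1 := 80 → I/M on L1; bus (none); mem=0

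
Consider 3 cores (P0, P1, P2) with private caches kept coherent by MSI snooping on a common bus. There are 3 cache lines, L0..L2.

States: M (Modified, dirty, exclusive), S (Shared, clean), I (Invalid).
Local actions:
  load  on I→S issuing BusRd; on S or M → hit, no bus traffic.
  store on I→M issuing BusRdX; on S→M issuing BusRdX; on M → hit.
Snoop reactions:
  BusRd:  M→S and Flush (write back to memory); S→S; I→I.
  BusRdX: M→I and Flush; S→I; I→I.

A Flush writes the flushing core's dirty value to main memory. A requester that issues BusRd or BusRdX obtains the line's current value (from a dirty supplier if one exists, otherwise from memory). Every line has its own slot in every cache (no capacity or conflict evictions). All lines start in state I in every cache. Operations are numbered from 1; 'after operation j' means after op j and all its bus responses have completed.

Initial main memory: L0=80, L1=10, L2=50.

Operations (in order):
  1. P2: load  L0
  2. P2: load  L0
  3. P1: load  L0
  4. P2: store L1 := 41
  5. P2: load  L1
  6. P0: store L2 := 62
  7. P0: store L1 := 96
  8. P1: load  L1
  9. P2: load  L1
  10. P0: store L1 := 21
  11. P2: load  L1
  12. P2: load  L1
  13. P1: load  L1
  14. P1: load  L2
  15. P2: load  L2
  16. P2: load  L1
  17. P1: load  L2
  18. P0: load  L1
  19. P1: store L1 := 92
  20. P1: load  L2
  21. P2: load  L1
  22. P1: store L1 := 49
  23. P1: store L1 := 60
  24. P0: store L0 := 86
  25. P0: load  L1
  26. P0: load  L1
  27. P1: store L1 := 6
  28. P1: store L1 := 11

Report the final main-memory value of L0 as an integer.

memory[L0] = 80

[1] P2: load  L0 | P0:I, P1:I, P2:S(80) | bus: BusRd
[2] P2: load  L0 | P0:I, P1:I, P2:S(80) | bus: none
[3] P1: load  L0 | P0:I, P1:S(80), P2:S(80) | bus: BusRd
[4] P2: store L1 := 41 | P0:I, P1:I, P2:M(41) | bus: BusRdX
[5] P2: load  L1 | P0:I, P1:I, P2:M(41) | bus: none
[6] P0: store L2 := 62 | P0:M(62), P1:I, P2:I | bus: BusRdX
[7] P0: store L1 := 96 | P0:M(96), P1:I, P2:I | bus: BusRdX,Flush
[8] P1: load  L1 | P0:S(96), P1:S(96), P2:I | bus: BusRd,Flush
[9] P2: load  L1 | P0:S(96), P1:S(96), P2:S(96) | bus: BusRd
[10] P0: store L1 := 21 | P0:M(21), P1:I, P2:I | bus: BusRdX
[11] P2: load  L1 | P0:S(21), P1:I, P2:S(21) | bus: BusRd,Flush
[12] P2: load  L1 | P0:S(21), P1:I, P2:S(21) | bus: none
[13] P1: load  L1 | P0:S(21), P1:S(21), P2:S(21) | bus: BusRd
[14] P1: load  L2 | P0:S(62), P1:S(62), P2:I | bus: BusRd,Flush
[15] P2: load  L2 | P0:S(62), P1:S(62), P2:S(62) | bus: BusRd
[16] P2: load  L1 | P0:S(21), P1:S(21), P2:S(21) | bus: none
[17] P1: load  L2 | P0:S(62), P1:S(62), P2:S(62) | bus: none
[18] P0: load  L1 | P0:S(21), P1:S(21), P2:S(21) | bus: none
[19] P1: store L1 := 92 | P0:I, P1:M(92), P2:I | bus: BusRdX
[20] P1: load  L2 | P0:S(62), P1:S(62), P2:S(62) | bus: none
[21] P2: load  L1 | P0:I, P1:S(92), P2:S(92) | bus: BusRd,Flush
[22] P1: store L1 := 49 | P0:I, P1:M(49), P2:I | bus: BusRdX
[23] P1: store L1 := 60 | P0:I, P1:M(60), P2:I | bus: none
[24] P0: store L0 := 86 | P0:M(86), P1:I, P2:I | bus: BusRdX
[25] P0: load  L1 | P0:S(60), P1:S(60), P2:I | bus: BusRd,Flush
[26] P0: load  L1 | P0:S(60), P1:S(60), P2:I | bus: none
[27] P1: store L1 := 6 | P0:I, P1:M(6), P2:I | bus: BusRdX
[28] P1: store L1 := 11 | P0:I, P1:M(11), P2:I | bus: none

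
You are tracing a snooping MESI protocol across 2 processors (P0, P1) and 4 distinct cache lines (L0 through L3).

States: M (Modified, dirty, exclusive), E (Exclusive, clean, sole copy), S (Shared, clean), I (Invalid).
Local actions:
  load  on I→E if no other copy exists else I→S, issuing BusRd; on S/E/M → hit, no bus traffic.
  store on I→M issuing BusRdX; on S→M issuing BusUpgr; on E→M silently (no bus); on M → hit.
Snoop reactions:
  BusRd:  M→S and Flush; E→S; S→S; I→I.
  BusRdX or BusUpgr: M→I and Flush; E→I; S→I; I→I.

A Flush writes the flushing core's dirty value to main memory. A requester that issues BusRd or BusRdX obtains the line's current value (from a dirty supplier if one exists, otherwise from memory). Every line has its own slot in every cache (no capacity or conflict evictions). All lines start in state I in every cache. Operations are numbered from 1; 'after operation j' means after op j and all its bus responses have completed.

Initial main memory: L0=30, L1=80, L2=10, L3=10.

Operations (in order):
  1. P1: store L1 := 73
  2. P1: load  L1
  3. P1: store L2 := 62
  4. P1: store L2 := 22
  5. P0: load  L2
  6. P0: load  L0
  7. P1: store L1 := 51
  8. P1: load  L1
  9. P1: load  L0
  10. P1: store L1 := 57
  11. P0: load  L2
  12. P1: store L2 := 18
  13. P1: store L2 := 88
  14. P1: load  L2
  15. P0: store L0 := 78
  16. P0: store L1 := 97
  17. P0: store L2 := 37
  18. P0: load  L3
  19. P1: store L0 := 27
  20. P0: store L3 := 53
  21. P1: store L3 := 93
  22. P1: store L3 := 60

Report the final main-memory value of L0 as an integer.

  op1 P1: store L1 := 73 → I/M on L1; bus BusRdX; mem=80
  op2 P1: load  L1 → I/M on L1; bus (none); mem=80
  op3 P1: store L2 := 62 → I/M on L2; bus BusRdX; mem=10
  op4 P1: store L2 := 22 → I/M on L2; bus (none); mem=10
  op5 P0: load  L2 → S/S on L2; bus BusRd Flush; mem=22
  op6 P0: load  L0 → E/I on L0; bus BusRd; mem=30
  op7 P1: store L1 := 51 → I/M on L1; bus (none); mem=80
  op8 P1: load  L1 → I/M on L1; bus (none); mem=80
  op9 P1: load  L0 → S/S on L0; bus BusRd; mem=30
  op10 P1: store L1 := 57 → I/M on L1; bus (none); mem=80
  op11 P0: load  L2 → S/S on L2; bus (none); mem=22
  op12 P1: store L2 := 18 → I/M on L2; bus BusUpgr; mem=22
  op13 P1: store L2 := 88 → I/M on L2; bus (none); mem=22
  op14 P1: load  L2 → I/M on L2; bus (none); mem=22
  op15 P0: store L0 := 78 → M/I on L0; bus BusUpgr; mem=30
  op16 P0: store L1 := 97 → M/I on L1; bus BusRdX Flush; mem=57
  op17 P0: store L2 := 37 → M/I on L2; bus BusRdX Flush; mem=88
  op18 P0: load  L3 → E/I on L3; bus BusRd; mem=10
  op19 P1: store L0 := 27 → I/M on L0; bus BusRdX Flush; mem=78
  op20 P0: store L3 := 53 → M/I on L3; bus (none); mem=10
  op21 P1: store L3 := 93 → I/M on L3; bus BusRdX Flush; mem=53
  op22 P1: store L3 := 60 → I/M on L3; bus (none); mem=53

memory[L0] = 78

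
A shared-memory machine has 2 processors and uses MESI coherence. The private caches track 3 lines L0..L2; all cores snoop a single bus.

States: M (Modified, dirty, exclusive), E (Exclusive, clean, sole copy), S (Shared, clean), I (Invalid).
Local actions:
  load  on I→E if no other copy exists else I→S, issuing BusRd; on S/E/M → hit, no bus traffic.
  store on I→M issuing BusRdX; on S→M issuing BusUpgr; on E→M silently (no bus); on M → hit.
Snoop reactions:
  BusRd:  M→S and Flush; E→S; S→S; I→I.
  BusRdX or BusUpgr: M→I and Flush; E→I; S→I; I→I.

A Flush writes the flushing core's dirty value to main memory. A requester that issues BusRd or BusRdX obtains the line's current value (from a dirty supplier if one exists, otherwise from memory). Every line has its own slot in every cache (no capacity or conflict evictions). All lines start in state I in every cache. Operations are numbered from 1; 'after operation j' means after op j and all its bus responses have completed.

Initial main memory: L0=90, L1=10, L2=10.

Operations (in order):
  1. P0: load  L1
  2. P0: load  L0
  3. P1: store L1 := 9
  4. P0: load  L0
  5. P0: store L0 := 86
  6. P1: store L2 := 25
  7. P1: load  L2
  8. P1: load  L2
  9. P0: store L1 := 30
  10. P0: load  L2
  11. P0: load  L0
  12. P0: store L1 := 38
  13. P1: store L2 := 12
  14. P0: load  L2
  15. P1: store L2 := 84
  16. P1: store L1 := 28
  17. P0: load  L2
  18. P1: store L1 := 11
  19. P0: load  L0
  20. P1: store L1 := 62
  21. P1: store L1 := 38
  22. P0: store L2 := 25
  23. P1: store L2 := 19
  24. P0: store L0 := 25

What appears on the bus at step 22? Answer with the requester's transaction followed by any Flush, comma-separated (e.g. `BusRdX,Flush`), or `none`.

bus = BusUpgr

[1] P0: load  L1 | P0:E(10), P1:I | bus: BusRd
[2] P0: load  L0 | P0:E(90), P1:I | bus: BusRd
[3] P1: store L1 := 9 | P0:I, P1:M(9) | bus: BusRdX
[4] P0: load  L0 | P0:E(90), P1:I | bus: none
[5] P0: store L0 := 86 | P0:M(86), P1:I | bus: none
[6] P1: store L2 := 25 | P0:I, P1:M(25) | bus: BusRdX
[7] P1: load  L2 | P0:I, P1:M(25) | bus: none
[8] P1: load  L2 | P0:I, P1:M(25) | bus: none
[9] P0: store L1 := 30 | P0:M(30), P1:I | bus: BusRdX,Flush
[10] P0: load  L2 | P0:S(25), P1:S(25) | bus: BusRd,Flush
[11] P0: load  L0 | P0:M(86), P1:I | bus: none
[12] P0: store L1 := 38 | P0:M(38), P1:I | bus: none
[13] P1: store L2 := 12 | P0:I, P1:M(12) | bus: BusUpgr
[14] P0: load  L2 | P0:S(12), P1:S(12) | bus: BusRd,Flush
[15] P1: store L2 := 84 | P0:I, P1:M(84) | bus: BusUpgr
[16] P1: store L1 := 28 | P0:I, P1:M(28) | bus: BusRdX,Flush
[17] P0: load  L2 | P0:S(84), P1:S(84) | bus: BusRd,Flush
[18] P1: store L1 := 11 | P0:I, P1:M(11) | bus: none
[19] P0: load  L0 | P0:M(86), P1:I | bus: none
[20] P1: store L1 := 62 | P0:I, P1:M(62) | bus: none
[21] P1: store L1 := 38 | P0:I, P1:M(38) | bus: none
[22] P0: store L2 := 25 | P0:M(25), P1:I | bus: BusUpgr
[23] P1: store L2 := 19 | P0:I, P1:M(19) | bus: BusRdX,Flush
[24] P0: store L0 := 25 | P0:M(25), P1:I | bus: none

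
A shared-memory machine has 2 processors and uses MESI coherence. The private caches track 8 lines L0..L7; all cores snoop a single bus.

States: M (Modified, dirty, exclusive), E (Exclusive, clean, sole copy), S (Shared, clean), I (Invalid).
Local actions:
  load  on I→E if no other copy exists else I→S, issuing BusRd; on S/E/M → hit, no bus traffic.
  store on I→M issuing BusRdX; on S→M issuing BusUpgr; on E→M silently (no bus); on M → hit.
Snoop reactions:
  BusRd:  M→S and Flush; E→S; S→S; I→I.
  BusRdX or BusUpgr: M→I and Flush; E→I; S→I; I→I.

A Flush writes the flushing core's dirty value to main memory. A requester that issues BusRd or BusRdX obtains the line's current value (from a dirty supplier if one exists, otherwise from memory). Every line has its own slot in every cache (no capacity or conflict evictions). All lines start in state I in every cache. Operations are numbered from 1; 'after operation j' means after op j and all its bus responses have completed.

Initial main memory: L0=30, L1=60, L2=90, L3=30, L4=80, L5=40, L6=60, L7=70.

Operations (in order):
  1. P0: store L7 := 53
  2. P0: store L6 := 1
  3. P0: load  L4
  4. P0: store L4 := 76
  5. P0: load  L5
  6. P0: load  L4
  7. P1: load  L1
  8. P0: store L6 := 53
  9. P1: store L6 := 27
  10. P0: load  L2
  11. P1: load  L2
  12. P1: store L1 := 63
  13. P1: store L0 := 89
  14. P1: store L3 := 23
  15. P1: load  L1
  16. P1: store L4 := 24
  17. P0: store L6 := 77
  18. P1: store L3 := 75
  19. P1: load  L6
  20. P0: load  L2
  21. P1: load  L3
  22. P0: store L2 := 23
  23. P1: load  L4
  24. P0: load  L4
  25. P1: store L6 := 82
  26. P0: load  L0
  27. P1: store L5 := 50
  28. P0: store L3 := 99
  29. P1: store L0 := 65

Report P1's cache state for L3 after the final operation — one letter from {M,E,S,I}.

state = I

  op1 P0: store L7 := 53 → M/I on L7; bus BusRdX; mem=70
  op2 P0: store L6 := 1 → M/I on L6; bus BusRdX; mem=60
  op3 P0: load  L4 → E/I on L4; bus BusRd; mem=80
  op4 P0: store L4 := 76 → M/I on L4; bus (none); mem=80
  op5 P0: load  L5 → E/I on L5; bus BusRd; mem=40
  op6 P0: load  L4 → M/I on L4; bus (none); mem=80
  op7 P1: load  L1 → I/E on L1; bus BusRd; mem=60
  op8 P0: store L6 := 53 → M/I on L6; bus (none); mem=60
  op9 P1: store L6 := 27 → I/M on L6; bus BusRdX Flush; mem=53
  op10 P0: load  L2 → E/I on L2; bus BusRd; mem=90
  op11 P1: load  L2 → S/S on L2; bus BusRd; mem=90
  op12 P1: store L1 := 63 → I/M on L1; bus (none); mem=60
  op13 P1: store L0 := 89 → I/M on L0; bus BusRdX; mem=30
  op14 P1: store L3 := 23 → I/M on L3; bus BusRdX; mem=30
  op15 P1: load  L1 → I/M on L1; bus (none); mem=60
  op16 P1: store L4 := 24 → I/M on L4; bus BusRdX Flush; mem=76
  op17 P0: store L6 := 77 → M/I on L6; bus BusRdX Flush; mem=27
  op18 P1: store L3 := 75 → I/M on L3; bus (none); mem=30
  op19 P1: load  L6 → S/S on L6; bus BusRd Flush; mem=77
  op20 P0: load  L2 → S/S on L2; bus (none); mem=90
  op21 P1: load  L3 → I/M on L3; bus (none); mem=30
  op22 P0: store L2 := 23 → M/I on L2; bus BusUpgr; mem=90
  op23 P1: load  L4 → I/M on L4; bus (none); mem=76
  op24 P0: load  L4 → S/S on L4; bus BusRd Flush; mem=24
  op25 P1: store L6 := 82 → I/M on L6; bus BusUpgr; mem=77
  op26 P0: load  L0 → S/S on L0; bus BusRd Flush; mem=89
  op27 P1: store L5 := 50 → I/M on L5; bus BusRdX; mem=40
  op28 P0: store L3 := 99 → M/I on L3; bus BusRdX Flush; mem=75
  op29 P1: store L0 := 65 → I/M on L0; bus BusUpgr; mem=89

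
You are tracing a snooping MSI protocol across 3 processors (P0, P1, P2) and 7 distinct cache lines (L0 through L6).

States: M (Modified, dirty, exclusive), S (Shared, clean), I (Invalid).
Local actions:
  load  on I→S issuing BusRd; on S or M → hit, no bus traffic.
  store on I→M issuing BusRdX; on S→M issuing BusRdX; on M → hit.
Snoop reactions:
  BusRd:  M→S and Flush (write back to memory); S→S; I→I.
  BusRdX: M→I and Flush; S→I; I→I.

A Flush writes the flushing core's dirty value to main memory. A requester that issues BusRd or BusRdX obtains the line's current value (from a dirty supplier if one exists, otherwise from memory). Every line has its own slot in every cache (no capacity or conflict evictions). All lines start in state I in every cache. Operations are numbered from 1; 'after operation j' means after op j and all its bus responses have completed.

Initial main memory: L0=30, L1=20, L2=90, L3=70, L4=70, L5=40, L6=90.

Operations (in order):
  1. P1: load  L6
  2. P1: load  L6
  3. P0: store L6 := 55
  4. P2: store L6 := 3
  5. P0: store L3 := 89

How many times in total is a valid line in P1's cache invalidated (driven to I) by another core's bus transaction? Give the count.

1. P1: load  L6  bus=[BusRd]  L6: P0=I P1=S P2=I  mem[L6]=90
2. P1: load  L6  bus=[-]  L6: P0=I P1=S P2=I  mem[L6]=90
3. P0: store L6 := 55  bus=[BusRdX]  L6: P0=M P1=I P2=I  mem[L6]=90
4. P2: store L6 := 3  bus=[BusRdX,Flush]  L6: P0=I P1=I P2=M  mem[L6]=55
5. P0: store L3 := 89  bus=[BusRdX]  L3: P0=M P1=I P2=I  mem[L3]=70

invalidations = 1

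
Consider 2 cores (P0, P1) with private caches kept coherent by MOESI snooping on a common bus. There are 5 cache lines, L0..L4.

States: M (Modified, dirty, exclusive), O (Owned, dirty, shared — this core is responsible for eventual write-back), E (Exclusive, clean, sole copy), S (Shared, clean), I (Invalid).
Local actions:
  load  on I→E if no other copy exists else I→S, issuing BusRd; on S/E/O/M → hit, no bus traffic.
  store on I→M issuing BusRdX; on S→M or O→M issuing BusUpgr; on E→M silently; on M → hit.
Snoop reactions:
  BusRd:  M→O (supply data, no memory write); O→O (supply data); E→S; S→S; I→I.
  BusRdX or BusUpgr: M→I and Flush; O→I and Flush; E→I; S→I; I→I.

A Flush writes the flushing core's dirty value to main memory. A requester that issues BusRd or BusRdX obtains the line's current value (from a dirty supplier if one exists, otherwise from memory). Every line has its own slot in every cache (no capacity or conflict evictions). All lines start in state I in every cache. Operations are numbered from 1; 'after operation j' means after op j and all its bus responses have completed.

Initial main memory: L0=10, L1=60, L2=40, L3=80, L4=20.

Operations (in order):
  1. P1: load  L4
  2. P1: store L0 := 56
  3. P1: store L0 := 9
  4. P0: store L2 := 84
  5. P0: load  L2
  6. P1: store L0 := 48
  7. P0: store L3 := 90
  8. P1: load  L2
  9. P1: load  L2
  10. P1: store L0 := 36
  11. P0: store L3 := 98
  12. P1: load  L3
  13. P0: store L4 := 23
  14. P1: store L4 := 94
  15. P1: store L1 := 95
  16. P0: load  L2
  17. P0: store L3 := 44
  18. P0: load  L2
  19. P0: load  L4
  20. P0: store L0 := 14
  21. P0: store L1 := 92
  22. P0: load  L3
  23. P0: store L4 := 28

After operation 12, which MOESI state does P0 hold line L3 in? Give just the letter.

[1] P1: load  L4 | P0:I, P1:E(20) | bus: BusRd
[2] P1: store L0 := 56 | P0:I, P1:M(56) | bus: BusRdX
[3] P1: store L0 := 9 | P0:I, P1:M(9) | bus: none
[4] P0: store L2 := 84 | P0:M(84), P1:I | bus: BusRdX
[5] P0: load  L2 | P0:M(84), P1:I | bus: none
[6] P1: store L0 := 48 | P0:I, P1:M(48) | bus: none
[7] P0: store L3 := 90 | P0:M(90), P1:I | bus: BusRdX
[8] P1: load  L2 | P0:O(84), P1:S(84) | bus: BusRd
[9] P1: load  L2 | P0:O(84), P1:S(84) | bus: none
[10] P1: store L0 := 36 | P0:I, P1:M(36) | bus: none
[11] P0: store L3 := 98 | P0:M(98), P1:I | bus: none
[12] P1: load  L3 | P0:O(98), P1:S(98) | bus: BusRd
[13] P0: store L4 := 23 | P0:M(23), P1:I | bus: BusRdX
[14] P1: store L4 := 94 | P0:I, P1:M(94) | bus: BusRdX,Flush
[15] P1: store L1 := 95 | P0:I, P1:M(95) | bus: BusRdX
[16] P0: load  L2 | P0:O(84), P1:S(84) | bus: none
[17] P0: store L3 := 44 | P0:M(44), P1:I | bus: BusUpgr
[18] P0: load  L2 | P0:O(84), P1:S(84) | bus: none
[19] P0: load  L4 | P0:S(94), P1:O(94) | bus: BusRd
[20] P0: store L0 := 14 | P0:M(14), P1:I | bus: BusRdX,Flush
[21] P0: store L1 := 92 | P0:M(92), P1:I | bus: BusRdX,Flush
[22] P0: load  L3 | P0:M(44), P1:I | bus: none
[23] P0: store L4 := 28 | P0:M(28), P1:I | bus: BusUpgr,Flush

state = O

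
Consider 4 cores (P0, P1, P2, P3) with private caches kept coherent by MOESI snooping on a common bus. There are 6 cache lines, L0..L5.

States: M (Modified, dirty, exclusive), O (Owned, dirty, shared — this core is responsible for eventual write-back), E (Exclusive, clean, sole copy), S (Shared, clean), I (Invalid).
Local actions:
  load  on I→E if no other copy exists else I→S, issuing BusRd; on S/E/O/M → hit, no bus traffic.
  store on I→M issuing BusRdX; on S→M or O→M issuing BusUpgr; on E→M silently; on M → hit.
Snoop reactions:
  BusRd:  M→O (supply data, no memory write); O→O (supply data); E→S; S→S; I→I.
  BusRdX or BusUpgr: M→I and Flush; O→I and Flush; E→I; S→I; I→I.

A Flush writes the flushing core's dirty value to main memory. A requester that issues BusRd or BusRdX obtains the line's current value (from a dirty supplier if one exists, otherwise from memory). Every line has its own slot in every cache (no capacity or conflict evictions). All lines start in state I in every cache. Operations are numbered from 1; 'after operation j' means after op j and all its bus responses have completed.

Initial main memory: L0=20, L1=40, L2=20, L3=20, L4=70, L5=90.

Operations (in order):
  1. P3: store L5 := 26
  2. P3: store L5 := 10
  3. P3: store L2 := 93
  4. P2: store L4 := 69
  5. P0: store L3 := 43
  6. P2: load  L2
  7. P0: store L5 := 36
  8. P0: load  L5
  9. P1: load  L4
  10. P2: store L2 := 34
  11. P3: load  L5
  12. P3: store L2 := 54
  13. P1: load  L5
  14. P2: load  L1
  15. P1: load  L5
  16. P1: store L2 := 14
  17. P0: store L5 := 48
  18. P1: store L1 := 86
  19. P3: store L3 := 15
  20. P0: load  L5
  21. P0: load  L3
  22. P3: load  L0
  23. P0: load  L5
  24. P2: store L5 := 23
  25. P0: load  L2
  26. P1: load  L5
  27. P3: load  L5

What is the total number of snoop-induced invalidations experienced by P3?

invalidations = 4

  op1 P3: store L5 := 26 → I/I/I/M on L5; bus BusRdX; mem=90
  op2 P3: store L5 := 10 → I/I/I/M on L5; bus (none); mem=90
  op3 P3: store L2 := 93 → I/I/I/M on L2; bus BusRdX; mem=20
  op4 P2: store L4 := 69 → I/I/M/I on L4; bus BusRdX; mem=70
  op5 P0: store L3 := 43 → M/I/I/I on L3; bus BusRdX; mem=20
  op6 P2: load  L2 → I/I/S/O on L2; bus BusRd; mem=20
  op7 P0: store L5 := 36 → M/I/I/I on L5; bus BusRdX Flush; mem=10
  op8 P0: load  L5 → M/I/I/I on L5; bus (none); mem=10
  op9 P1: load  L4 → I/S/O/I on L4; bus BusRd; mem=70
  op10 P2: store L2 := 34 → I/I/M/I on L2; bus BusUpgr Flush; mem=93
  op11 P3: load  L5 → O/I/I/S on L5; bus BusRd; mem=10
  op12 P3: store L2 := 54 → I/I/I/M on L2; bus BusRdX Flush; mem=34
  op13 P1: load  L5 → O/S/I/S on L5; bus BusRd; mem=10
  op14 P2: load  L1 → I/I/E/I on L1; bus BusRd; mem=40
  op15 P1: load  L5 → O/S/I/S on L5; bus (none); mem=10
  op16 P1: store L2 := 14 → I/M/I/I on L2; bus BusRdX Flush; mem=54
  op17 P0: store L5 := 48 → M/I/I/I on L5; bus BusUpgr; mem=10
  op18 P1: store L1 := 86 → I/M/I/I on L1; bus BusRdX; mem=40
  op19 P3: store L3 := 15 → I/I/I/M on L3; bus BusRdX Flush; mem=43
  op20 P0: load  L5 → M/I/I/I on L5; bus (none); mem=10
  op21 P0: load  L3 → S/I/I/O on L3; bus BusRd; mem=43
  op22 P3: load  L0 → I/I/I/E on L0; bus BusRd; mem=20
  op23 P0: load  L5 → M/I/I/I on L5; bus (none); mem=10
  op24 P2: store L5 := 23 → I/I/M/I on L5; bus BusRdX Flush; mem=48
  op25 P0: load  L2 → S/O/I/I on L2; bus BusRd; mem=54
  op26 P1: load  L5 → I/S/O/I on L5; bus BusRd; mem=48
  op27 P3: load  L5 → I/S/O/S on L5; bus BusRd; mem=48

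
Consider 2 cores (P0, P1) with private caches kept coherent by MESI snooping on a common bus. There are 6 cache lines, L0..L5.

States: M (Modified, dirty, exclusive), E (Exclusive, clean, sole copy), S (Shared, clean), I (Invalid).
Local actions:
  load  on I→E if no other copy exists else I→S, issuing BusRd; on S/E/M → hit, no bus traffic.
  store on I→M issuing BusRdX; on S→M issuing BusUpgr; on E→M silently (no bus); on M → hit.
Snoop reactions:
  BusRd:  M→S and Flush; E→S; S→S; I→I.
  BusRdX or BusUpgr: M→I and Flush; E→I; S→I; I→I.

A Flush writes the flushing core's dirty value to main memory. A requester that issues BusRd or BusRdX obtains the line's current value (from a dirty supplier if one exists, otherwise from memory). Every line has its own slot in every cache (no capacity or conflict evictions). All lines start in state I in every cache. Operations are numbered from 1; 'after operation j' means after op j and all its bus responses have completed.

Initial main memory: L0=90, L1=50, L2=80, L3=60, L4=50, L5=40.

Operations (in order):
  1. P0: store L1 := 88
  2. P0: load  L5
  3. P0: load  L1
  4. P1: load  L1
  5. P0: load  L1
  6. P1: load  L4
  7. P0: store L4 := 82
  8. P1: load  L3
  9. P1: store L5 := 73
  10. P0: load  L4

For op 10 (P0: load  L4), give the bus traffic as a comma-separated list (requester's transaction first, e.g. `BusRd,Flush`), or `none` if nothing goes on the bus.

bus = none

  op1 P0: store L1 := 88 → M/I on L1; bus BusRdX; mem=50
  op2 P0: load  L5 → E/I on L5; bus BusRd; mem=40
  op3 P0: load  L1 → M/I on L1; bus (none); mem=50
  op4 P1: load  L1 → S/S on L1; bus BusRd Flush; mem=88
  op5 P0: load  L1 → S/S on L1; bus (none); mem=88
  op6 P1: load  L4 → I/E on L4; bus BusRd; mem=50
  op7 P0: store L4 := 82 → M/I on L4; bus BusRdX; mem=50
  op8 P1: load  L3 → I/E on L3; bus BusRd; mem=60
  op9 P1: store L5 := 73 → I/M on L5; bus BusRdX; mem=40
  op10 P0: load  L4 → M/I on L4; bus (none); mem=50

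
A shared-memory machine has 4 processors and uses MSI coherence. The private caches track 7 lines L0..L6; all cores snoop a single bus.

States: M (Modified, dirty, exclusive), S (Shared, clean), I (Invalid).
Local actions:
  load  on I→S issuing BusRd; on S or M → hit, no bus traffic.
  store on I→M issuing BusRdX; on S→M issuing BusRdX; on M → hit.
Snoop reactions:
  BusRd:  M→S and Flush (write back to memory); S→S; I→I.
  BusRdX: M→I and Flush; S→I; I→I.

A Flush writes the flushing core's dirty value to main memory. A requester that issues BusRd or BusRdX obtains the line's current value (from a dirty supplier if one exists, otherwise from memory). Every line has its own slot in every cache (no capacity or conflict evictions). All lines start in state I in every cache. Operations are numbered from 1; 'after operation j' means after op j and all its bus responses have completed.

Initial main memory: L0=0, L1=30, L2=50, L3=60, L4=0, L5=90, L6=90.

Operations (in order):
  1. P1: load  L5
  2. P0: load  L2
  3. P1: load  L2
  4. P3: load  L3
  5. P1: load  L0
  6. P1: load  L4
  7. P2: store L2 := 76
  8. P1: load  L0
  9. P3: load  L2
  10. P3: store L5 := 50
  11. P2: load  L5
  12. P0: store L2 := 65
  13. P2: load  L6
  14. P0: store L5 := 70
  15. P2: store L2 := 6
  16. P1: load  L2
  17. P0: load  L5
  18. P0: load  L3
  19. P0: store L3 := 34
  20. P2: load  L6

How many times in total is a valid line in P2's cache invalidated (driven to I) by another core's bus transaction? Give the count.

invalidations = 2

[1] P1: load  L5 | P0:I, P1:S(90), P2:I, P3:I | bus: BusRd
[2] P0: load  L2 | P0:S(50), P1:I, P2:I, P3:I | bus: BusRd
[3] P1: load  L2 | P0:S(50), P1:S(50), P2:I, P3:I | bus: BusRd
[4] P3: load  L3 | P0:I, P1:I, P2:I, P3:S(60) | bus: BusRd
[5] P1: load  L0 | P0:I, P1:S(0), P2:I, P3:I | bus: BusRd
[6] P1: load  L4 | P0:I, P1:S(0), P2:I, P3:I | bus: BusRd
[7] P2: store L2 := 76 | P0:I, P1:I, P2:M(76), P3:I | bus: BusRdX
[8] P1: load  L0 | P0:I, P1:S(0), P2:I, P3:I | bus: none
[9] P3: load  L2 | P0:I, P1:I, P2:S(76), P3:S(76) | bus: BusRd,Flush
[10] P3: store L5 := 50 | P0:I, P1:I, P2:I, P3:M(50) | bus: BusRdX
[11] P2: load  L5 | P0:I, P1:I, P2:S(50), P3:S(50) | bus: BusRd,Flush
[12] P0: store L2 := 65 | P0:M(65), P1:I, P2:I, P3:I | bus: BusRdX
[13] P2: load  L6 | P0:I, P1:I, P2:S(90), P3:I | bus: BusRd
[14] P0: store L5 := 70 | P0:M(70), P1:I, P2:I, P3:I | bus: BusRdX
[15] P2: store L2 := 6 | P0:I, P1:I, P2:M(6), P3:I | bus: BusRdX,Flush
[16] P1: load  L2 | P0:I, P1:S(6), P2:S(6), P3:I | bus: BusRd,Flush
[17] P0: load  L5 | P0:M(70), P1:I, P2:I, P3:I | bus: none
[18] P0: load  L3 | P0:S(60), P1:I, P2:I, P3:S(60) | bus: BusRd
[19] P0: store L3 := 34 | P0:M(34), P1:I, P2:I, P3:I | bus: BusRdX
[20] P2: load  L6 | P0:I, P1:I, P2:S(90), P3:I | bus: none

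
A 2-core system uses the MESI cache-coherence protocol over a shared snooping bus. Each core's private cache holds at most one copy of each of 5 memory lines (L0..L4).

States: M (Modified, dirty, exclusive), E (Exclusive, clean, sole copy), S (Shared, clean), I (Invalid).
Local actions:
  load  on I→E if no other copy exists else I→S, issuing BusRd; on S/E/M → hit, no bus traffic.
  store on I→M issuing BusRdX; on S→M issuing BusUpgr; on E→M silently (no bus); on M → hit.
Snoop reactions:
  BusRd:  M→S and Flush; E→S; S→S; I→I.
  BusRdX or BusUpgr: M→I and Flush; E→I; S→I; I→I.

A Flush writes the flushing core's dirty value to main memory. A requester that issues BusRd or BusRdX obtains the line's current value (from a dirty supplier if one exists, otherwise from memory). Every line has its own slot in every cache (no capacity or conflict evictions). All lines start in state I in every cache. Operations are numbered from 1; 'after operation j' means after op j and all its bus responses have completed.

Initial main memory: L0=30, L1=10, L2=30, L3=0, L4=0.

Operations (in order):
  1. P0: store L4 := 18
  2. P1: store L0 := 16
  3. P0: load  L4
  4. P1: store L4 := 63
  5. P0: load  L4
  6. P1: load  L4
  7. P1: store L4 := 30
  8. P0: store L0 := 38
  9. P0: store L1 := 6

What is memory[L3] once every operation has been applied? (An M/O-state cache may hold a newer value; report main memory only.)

1. P0: store L4 := 18  bus=[BusRdX]  L4: P0=M P1=I  mem[L4]=0
2. P1: store L0 := 16  bus=[BusRdX]  L0: P0=I P1=M  mem[L0]=30
3. P0: load  L4  bus=[-]  L4: P0=M P1=I  mem[L4]=0
4. P1: store L4 := 63  bus=[BusRdX,Flush]  L4: P0=I P1=M  mem[L4]=18
5. P0: load  L4  bus=[BusRd,Flush]  L4: P0=S P1=S  mem[L4]=63
6. P1: load  L4  bus=[-]  L4: P0=S P1=S  mem[L4]=63
7. P1: store L4 := 30  bus=[BusUpgr]  L4: P0=I P1=M  mem[L4]=63
8. P0: store L0 := 38  bus=[BusRdX,Flush]  L0: P0=M P1=I  mem[L0]=16
9. P0: store L1 := 6  bus=[BusRdX]  L1: P0=M P1=I  mem[L1]=10

memory[L3] = 0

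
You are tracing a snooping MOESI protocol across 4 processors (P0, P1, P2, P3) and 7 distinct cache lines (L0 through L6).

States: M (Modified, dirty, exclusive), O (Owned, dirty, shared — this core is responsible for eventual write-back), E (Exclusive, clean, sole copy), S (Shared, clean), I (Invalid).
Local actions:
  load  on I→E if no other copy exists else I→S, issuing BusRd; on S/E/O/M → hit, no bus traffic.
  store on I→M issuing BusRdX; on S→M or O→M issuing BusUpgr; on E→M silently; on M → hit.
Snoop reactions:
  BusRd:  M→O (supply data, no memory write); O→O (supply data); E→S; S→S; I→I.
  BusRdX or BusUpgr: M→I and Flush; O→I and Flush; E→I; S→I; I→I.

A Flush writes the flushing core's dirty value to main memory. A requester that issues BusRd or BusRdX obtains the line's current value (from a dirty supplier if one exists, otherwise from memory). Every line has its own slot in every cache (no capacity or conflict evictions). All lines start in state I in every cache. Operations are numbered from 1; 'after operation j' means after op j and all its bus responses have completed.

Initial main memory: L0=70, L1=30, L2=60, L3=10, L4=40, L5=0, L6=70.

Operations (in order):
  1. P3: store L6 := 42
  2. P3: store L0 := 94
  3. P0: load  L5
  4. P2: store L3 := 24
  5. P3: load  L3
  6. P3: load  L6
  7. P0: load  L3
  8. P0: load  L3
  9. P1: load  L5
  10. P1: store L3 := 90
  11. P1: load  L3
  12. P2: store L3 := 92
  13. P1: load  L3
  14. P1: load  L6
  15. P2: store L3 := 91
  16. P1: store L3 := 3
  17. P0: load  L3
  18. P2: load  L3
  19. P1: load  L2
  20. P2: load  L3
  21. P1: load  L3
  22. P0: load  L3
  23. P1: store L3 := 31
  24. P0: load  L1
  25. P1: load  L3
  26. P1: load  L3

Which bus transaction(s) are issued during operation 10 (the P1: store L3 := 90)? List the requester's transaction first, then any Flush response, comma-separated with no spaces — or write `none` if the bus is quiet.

bus = BusRdX,Flush

1. P3: store L6 := 42  bus=[BusRdX]  L6: P0=I P1=I P2=I P3=M  mem[L6]=70
2. P3: store L0 := 94  bus=[BusRdX]  L0: P0=I P1=I P2=I P3=M  mem[L0]=70
3. P0: load  L5  bus=[BusRd]  L5: P0=E P1=I P2=I P3=I  mem[L5]=0
4. P2: store L3 := 24  bus=[BusRdX]  L3: P0=I P1=I P2=M P3=I  mem[L3]=10
5. P3: load  L3  bus=[BusRd]  L3: P0=I P1=I P2=O P3=S  mem[L3]=10
6. P3: load  L6  bus=[-]  L6: P0=I P1=I P2=I P3=M  mem[L6]=70
7. P0: load  L3  bus=[BusRd]  L3: P0=S P1=I P2=O P3=S  mem[L3]=10
8. P0: load  L3  bus=[-]  L3: P0=S P1=I P2=O P3=S  mem[L3]=10
9. P1: load  L5  bus=[BusRd]  L5: P0=S P1=S P2=I P3=I  mem[L5]=0
10. P1: store L3 := 90  bus=[BusRdX,Flush]  L3: P0=I P1=M P2=I P3=I  mem[L3]=24
11. P1: load  L3  bus=[-]  L3: P0=I P1=M P2=I P3=I  mem[L3]=24
12. P2: store L3 := 92  bus=[BusRdX,Flush]  L3: P0=I P1=I P2=M P3=I  mem[L3]=90
13. P1: load  L3  bus=[BusRd]  L3: P0=I P1=S P2=O P3=I  mem[L3]=90
14. P1: load  L6  bus=[BusRd]  L6: P0=I P1=S P2=I P3=O  mem[L6]=70
15. P2: store L3 := 91  bus=[BusUpgr]  L3: P0=I P1=I P2=M P3=I  mem[L3]=90
16. P1: store L3 := 3  bus=[BusRdX,Flush]  L3: P0=I P1=M P2=I P3=I  mem[L3]=91
17. P0: load  L3  bus=[BusRd]  L3: P0=S P1=O P2=I P3=I  mem[L3]=91
18. P2: load  L3  bus=[BusRd]  L3: P0=S P1=O P2=S P3=I  mem[L3]=91
19. P1: load  L2  bus=[BusRd]  L2: P0=I P1=E P2=I P3=I  mem[L2]=60
20. P2: load  L3  bus=[-]  L3: P0=S P1=O P2=S P3=I  mem[L3]=91
21. P1: load  L3  bus=[-]  L3: P0=S P1=O P2=S P3=I  mem[L3]=91
22. P0: load  L3  bus=[-]  L3: P0=S P1=O P2=S P3=I  mem[L3]=91
23. P1: store L3 := 31  bus=[BusUpgr]  L3: P0=I P1=M P2=I P3=I  mem[L3]=91
24. P0: load  L1  bus=[BusRd]  L1: P0=E P1=I P2=I P3=I  mem[L1]=30
25. P1: load  L3  bus=[-]  L3: P0=I P1=M P2=I P3=I  mem[L3]=91
26. P1: load  L3  bus=[-]  L3: P0=I P1=M P2=I P3=I  mem[L3]=91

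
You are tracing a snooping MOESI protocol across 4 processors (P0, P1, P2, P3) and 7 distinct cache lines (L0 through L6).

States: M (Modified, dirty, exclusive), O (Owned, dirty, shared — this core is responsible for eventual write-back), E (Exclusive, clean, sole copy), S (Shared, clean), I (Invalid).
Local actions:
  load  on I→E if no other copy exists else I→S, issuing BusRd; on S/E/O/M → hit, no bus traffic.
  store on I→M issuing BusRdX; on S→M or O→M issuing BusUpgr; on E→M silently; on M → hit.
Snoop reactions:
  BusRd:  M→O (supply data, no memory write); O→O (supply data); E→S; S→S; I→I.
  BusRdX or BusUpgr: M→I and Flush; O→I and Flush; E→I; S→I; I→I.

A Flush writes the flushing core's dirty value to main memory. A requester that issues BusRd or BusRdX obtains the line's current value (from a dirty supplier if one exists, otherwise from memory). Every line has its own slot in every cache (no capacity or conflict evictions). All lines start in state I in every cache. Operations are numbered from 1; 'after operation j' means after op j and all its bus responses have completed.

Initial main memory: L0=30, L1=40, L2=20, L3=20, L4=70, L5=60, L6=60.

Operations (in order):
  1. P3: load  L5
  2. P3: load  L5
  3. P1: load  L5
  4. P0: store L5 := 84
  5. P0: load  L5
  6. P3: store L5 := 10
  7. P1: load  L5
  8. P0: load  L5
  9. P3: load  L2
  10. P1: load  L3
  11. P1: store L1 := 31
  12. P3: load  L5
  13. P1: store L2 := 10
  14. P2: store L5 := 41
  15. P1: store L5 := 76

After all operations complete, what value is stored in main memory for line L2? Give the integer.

1. P3: load  L5  bus=[BusRd]  L5: P0=I P1=I P2=I P3=E  mem[L5]=60
2. P3: load  L5  bus=[-]  L5: P0=I P1=I P2=I P3=E  mem[L5]=60
3. P1: load  L5  bus=[BusRd]  L5: P0=I P1=S P2=I P3=S  mem[L5]=60
4. P0: store L5 := 84  bus=[BusRdX]  L5: P0=M P1=I P2=I P3=I  mem[L5]=60
5. P0: load  L5  bus=[-]  L5: P0=M P1=I P2=I P3=I  mem[L5]=60
6. P3: store L5 := 10  bus=[BusRdX,Flush]  L5: P0=I P1=I P2=I P3=M  mem[L5]=84
7. P1: load  L5  bus=[BusRd]  L5: P0=I P1=S P2=I P3=O  mem[L5]=84
8. P0: load  L5  bus=[BusRd]  L5: P0=S P1=S P2=I P3=O  mem[L5]=84
9. P3: load  L2  bus=[BusRd]  L2: P0=I P1=I P2=I P3=E  mem[L2]=20
10. P1: load  L3  bus=[BusRd]  L3: P0=I P1=E P2=I P3=I  mem[L3]=20
11. P1: store L1 := 31  bus=[BusRdX]  L1: P0=I P1=M P2=I P3=I  mem[L1]=40
12. P3: load  L5  bus=[-]  L5: P0=S P1=S P2=I P3=O  mem[L5]=84
13. P1: store L2 := 10  bus=[BusRdX]  L2: P0=I P1=M P2=I P3=I  mem[L2]=20
14. P2: store L5 := 41  bus=[BusRdX,Flush]  L5: P0=I P1=I P2=M P3=I  mem[L5]=10
15. P1: store L5 := 76  bus=[BusRdX,Flush]  L5: P0=I P1=M P2=I P3=I  mem[L5]=41

memory[L2] = 20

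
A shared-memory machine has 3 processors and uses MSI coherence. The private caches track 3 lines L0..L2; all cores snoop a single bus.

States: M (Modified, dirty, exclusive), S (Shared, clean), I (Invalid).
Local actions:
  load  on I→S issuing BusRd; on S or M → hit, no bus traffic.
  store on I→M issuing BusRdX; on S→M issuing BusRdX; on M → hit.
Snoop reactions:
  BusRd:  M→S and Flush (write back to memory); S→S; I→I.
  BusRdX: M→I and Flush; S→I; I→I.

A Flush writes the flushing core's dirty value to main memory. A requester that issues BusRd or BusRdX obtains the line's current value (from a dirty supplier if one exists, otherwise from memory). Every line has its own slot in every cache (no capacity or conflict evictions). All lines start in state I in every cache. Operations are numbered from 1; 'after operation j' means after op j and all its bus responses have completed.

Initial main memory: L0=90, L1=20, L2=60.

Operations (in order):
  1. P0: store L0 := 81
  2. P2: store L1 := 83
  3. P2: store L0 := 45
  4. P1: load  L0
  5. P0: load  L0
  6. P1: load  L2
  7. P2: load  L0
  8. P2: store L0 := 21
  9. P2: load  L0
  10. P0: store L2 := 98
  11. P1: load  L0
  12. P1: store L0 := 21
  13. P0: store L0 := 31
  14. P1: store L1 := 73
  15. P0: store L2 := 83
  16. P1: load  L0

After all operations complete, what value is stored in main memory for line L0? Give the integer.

memory[L0] = 31

step 1: P0: store L0 := 81  ⟶  MII  (L0)  txn=BusRdX  M[L0]=90
step 2: P2: store L1 := 83  ⟶  IIM  (L1)  txn=BusRdX  M[L1]=20
step 3: P2: store L0 := 45  ⟶  IIM  (L0)  txn=BusRdX+Flush  M[L0]=81
step 4: P1: load  L0  ⟶  ISS  (L0)  txn=BusRd+Flush  M[L0]=45
step 5: P0: load  L0  ⟶  SSS  (L0)  txn=BusRd  M[L0]=45
step 6: P1: load  L2  ⟶  ISI  (L2)  txn=BusRd  M[L2]=60
step 7: P2: load  L0  ⟶  SSS  (L0)  txn=∅  M[L0]=45
step 8: P2: store L0 := 21  ⟶  IIM  (L0)  txn=BusRdX  M[L0]=45
step 9: P2: load  L0  ⟶  IIM  (L0)  txn=∅  M[L0]=45
step 10: P0: store L2 := 98  ⟶  MII  (L2)  txn=BusRdX  M[L2]=60
step 11: P1: load  L0  ⟶  ISS  (L0)  txn=BusRd+Flush  M[L0]=21
step 12: P1: store L0 := 21  ⟶  IMI  (L0)  txn=BusRdX  M[L0]=21
step 13: P0: store L0 := 31  ⟶  MII  (L0)  txn=BusRdX+Flush  M[L0]=21
step 14: P1: store L1 := 73  ⟶  IMI  (L1)  txn=BusRdX+Flush  M[L1]=83
step 15: P0: store L2 := 83  ⟶  MII  (L2)  txn=∅  M[L2]=60
step 16: P1: load  L0  ⟶  SSI  (L0)  txn=BusRd+Flush  M[L0]=31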